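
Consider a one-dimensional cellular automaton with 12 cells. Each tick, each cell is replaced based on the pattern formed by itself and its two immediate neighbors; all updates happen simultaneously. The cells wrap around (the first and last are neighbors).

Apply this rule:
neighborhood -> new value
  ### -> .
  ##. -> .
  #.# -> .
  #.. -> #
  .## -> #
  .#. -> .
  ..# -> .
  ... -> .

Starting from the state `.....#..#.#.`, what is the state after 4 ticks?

tick 1: ......#....#
tick 2: #......#....
tick 3: .#......#...
tick 4: ..#......#..

..#......#..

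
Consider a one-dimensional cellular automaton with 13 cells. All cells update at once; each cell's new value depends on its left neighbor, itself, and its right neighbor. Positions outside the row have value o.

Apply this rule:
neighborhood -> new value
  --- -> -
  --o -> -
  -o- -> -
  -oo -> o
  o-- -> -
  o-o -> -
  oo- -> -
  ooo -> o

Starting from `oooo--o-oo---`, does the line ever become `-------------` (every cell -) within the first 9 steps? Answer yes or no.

yes

ooo-----o----
oo-----------
o------------
-------------
all cells are - at step 4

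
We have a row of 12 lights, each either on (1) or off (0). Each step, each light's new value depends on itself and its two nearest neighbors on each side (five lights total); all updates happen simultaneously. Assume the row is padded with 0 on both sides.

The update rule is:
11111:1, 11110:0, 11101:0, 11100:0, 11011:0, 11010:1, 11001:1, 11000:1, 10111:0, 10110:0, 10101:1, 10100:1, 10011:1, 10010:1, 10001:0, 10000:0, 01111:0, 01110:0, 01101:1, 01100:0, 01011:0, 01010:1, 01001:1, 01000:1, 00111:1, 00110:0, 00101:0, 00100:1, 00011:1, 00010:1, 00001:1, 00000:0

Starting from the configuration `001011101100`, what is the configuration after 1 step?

110000000010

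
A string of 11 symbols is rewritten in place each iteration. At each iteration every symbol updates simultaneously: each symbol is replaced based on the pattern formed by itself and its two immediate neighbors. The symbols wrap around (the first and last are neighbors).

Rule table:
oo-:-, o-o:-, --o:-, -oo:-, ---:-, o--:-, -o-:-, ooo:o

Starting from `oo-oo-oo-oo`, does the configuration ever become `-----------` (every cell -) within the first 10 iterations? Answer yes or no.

yes

o---------o
-----------
all cells are - at iteration 2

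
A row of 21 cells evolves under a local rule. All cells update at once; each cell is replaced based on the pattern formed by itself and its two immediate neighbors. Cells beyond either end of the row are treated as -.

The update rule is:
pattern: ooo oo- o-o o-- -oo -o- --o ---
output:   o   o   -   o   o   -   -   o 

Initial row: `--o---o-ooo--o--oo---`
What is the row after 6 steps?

o--oo---oooo--o-ooooo
-o-oooo-ooooo---ooooo
---oooo-ooooooo-ooooo
oo-oooo-ooooooo-ooooo
oo-oooo-ooooooo-ooooo  (fixed point — unchanged through step 6)

oo-oooo-ooooooo-ooooo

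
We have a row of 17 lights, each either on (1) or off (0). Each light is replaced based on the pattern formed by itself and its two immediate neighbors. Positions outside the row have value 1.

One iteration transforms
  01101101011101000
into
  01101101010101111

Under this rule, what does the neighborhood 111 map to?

0

At position 10 the neighborhood is 111; the next row has 0 there.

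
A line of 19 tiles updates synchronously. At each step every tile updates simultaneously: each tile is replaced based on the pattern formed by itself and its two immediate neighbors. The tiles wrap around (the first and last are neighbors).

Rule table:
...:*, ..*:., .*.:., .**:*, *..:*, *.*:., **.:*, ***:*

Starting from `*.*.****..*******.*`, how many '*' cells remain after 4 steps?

16

*...*****.*******.*
***.*****.*******.*
***.*****.*******.*  (fixed point — unchanged through step 4)
count of *: 16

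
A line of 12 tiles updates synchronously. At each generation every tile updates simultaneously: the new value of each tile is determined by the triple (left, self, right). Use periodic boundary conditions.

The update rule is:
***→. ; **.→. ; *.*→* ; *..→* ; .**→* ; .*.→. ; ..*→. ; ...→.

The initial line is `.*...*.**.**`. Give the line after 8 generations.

.*.*.*.*.*.*

*.*...**.**.
.*.*..*.**.*
*.*.*..**.*.
.*.*.*.*.*.*
*.*.*.*.*.*.
.*.*.*.*.*.*  (repeats generation 4; period 2)
generation 8: .*.*.*.*.*.*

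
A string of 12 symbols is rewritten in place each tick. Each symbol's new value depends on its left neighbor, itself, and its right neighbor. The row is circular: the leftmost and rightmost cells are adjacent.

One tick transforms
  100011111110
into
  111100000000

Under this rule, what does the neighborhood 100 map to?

1

At position 1 the neighborhood is 100; the next row has 1 there.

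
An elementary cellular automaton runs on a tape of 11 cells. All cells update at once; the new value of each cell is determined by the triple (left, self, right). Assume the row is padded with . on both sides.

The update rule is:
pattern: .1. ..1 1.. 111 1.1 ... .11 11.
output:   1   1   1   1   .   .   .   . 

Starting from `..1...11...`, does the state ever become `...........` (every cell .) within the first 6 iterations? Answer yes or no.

iteration 1: .111.1..1..
iteration 2: 1.1..11111.
iteration 3: 1.111.111.1
iteration 4: 1..1...1..1
iteration 5: 11111.11111
iteration 6: .111...111.
iteration 6 is .111...111., still not uniform .

no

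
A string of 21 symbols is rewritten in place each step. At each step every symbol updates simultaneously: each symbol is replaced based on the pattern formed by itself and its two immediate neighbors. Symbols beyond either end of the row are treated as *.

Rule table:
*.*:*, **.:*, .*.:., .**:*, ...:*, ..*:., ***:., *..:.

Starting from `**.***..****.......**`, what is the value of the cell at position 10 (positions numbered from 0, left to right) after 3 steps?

*

.***.*..*..*.*****.*.
**.**.......**...**.*
.****.*****.**.*.****
position 10 holds *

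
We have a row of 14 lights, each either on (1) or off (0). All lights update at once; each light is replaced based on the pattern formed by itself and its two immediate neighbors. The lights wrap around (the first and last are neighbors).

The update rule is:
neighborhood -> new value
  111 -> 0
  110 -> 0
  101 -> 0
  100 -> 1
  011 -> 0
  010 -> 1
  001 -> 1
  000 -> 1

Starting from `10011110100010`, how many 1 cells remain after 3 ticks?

9

tick 1: 11100000111110
tick 2: 00011111000000
tick 3: 11100000111111
count of 1: 9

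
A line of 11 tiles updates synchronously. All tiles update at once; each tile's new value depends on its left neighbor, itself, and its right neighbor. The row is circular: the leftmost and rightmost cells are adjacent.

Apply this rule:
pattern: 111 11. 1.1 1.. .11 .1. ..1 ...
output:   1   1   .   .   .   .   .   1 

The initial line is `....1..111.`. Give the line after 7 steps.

1...1..1...

step 1: 111.....11.
step 2: .11.111..1.
step 3: ..1..11....
step 4: 1.....1.111
step 5: 1.111....11
step 6: 1..11.11..1
step 7: 1...1..1...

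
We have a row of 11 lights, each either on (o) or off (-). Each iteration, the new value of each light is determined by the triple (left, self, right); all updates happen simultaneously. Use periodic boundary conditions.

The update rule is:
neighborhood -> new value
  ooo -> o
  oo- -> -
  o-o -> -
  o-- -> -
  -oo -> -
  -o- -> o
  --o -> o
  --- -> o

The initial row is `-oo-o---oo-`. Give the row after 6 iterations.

o---o-oo---
o-ooo----oo
---o--ooo-o
-ooo-o-o--o
--o--o-o-oo
-oo-oo-o---

-oo-oo-o---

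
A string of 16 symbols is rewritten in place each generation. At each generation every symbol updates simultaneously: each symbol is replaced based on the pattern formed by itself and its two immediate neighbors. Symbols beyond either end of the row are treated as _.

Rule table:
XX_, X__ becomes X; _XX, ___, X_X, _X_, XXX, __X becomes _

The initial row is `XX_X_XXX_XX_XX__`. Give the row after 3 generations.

_X_____X__X__XX_
__X_____X__X__XX
___X_____X__X__X

___X_____X__X__X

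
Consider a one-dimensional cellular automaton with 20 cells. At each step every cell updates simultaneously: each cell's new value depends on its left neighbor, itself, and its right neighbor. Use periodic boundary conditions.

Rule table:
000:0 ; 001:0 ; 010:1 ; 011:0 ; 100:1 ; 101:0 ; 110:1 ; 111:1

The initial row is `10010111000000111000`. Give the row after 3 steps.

01001100111000000111

step 1: 11010011100000011100
step 2: 01011001110000001110
step 3: 01001100111000000111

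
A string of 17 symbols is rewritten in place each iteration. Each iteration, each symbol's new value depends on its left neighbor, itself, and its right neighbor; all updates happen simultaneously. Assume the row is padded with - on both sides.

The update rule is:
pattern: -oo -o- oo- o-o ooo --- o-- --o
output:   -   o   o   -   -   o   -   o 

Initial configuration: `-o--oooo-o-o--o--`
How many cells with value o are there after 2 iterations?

oo-o---o-o-o-oo-o
-o-o-ooo-o-o--o-o
count of o: 9

9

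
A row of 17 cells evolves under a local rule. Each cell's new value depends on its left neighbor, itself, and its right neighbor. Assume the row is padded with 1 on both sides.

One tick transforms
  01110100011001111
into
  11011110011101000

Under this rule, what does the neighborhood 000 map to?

At position 7 the neighborhood is 000; the next row has 0 there.

0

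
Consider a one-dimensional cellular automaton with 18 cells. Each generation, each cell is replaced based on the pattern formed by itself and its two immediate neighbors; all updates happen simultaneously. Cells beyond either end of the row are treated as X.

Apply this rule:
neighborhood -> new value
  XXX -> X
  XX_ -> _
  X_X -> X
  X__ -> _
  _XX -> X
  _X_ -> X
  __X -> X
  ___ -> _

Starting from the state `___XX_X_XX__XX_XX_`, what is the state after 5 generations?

__XX_XXXX__XX_XX_X
_XX_XXXX__XX_XX_XX
XX_XXXX__XX_XX_XXX
X_XXXX__XX_XX_XXXX
_XXXX__XX_XX_XXXXX

_XXXX__XX_XX_XXXXX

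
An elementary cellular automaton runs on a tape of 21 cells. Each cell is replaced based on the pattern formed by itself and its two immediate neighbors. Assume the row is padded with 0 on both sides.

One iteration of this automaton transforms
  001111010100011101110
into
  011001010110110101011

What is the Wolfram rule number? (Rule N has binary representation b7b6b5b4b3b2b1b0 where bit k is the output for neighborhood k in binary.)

94

position 3: 111 → 0  (bit 7 = 0)
position 5: 110 → 1  (bit 6 = 1)
position 6: 101 → 0  (bit 5 = 0)
position 10: 100 → 1  (bit 4 = 1)
position 2: 011 → 1  (bit 3 = 1)
position 7: 010 → 1  (bit 2 = 1)
position 1: 001 → 1  (bit 1 = 1)
position 0: 000 → 0  (bit 0 = 0)
bits b7..b0 = 01011110 = 94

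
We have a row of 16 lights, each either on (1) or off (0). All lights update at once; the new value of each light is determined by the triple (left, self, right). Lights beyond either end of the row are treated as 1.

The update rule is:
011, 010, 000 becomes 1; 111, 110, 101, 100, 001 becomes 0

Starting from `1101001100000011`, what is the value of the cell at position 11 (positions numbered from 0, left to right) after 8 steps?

0001001001111010
0101001001000010
0101001001011010
0101001001010010
0101001001010010  (fixed point — unchanged through step 8)
position 11 holds 1

1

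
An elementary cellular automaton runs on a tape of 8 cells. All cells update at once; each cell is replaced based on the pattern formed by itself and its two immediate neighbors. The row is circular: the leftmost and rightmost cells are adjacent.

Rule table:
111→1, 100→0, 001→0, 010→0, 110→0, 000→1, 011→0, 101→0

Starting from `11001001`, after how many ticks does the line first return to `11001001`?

10000000
00111110
10011100
00001000
11100011
11001001

6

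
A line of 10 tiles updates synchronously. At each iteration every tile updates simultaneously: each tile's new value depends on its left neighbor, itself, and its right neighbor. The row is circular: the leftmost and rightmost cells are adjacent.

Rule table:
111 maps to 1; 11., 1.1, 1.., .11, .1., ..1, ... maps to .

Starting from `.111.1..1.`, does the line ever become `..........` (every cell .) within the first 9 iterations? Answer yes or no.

..1.......
..........
all cells are . at iteration 2

yes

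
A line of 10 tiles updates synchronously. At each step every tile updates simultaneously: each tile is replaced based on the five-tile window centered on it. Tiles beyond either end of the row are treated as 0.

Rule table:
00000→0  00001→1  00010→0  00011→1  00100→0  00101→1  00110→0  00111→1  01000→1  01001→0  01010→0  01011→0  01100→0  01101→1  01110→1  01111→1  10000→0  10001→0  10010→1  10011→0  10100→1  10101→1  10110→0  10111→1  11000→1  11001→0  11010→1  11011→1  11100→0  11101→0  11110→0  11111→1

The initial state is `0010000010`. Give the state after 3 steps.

1000100101

step 1: 1001001001
step 2: 0010010010
step 3: 1000100101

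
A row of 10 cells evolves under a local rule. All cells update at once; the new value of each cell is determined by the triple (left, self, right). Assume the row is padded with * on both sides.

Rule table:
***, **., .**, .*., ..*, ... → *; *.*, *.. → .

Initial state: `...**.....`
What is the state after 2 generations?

.****.****

.****.****
.****.****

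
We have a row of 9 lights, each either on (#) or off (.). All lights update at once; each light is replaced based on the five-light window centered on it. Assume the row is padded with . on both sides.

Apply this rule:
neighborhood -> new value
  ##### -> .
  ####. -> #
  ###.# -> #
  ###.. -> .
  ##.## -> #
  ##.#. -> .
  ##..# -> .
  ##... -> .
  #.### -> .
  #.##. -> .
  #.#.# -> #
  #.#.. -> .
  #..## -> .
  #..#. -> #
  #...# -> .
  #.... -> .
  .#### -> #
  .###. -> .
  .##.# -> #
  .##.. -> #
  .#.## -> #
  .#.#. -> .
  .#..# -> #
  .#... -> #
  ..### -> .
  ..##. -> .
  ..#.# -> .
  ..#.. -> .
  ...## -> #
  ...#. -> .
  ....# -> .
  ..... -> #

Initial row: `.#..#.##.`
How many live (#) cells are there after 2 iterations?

4

..##.#.#.
.#.#.#..#
count of #: 4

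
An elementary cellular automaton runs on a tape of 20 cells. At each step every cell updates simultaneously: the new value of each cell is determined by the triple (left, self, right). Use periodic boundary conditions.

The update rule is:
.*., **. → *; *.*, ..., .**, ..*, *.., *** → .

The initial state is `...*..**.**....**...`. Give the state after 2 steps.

...*...*..*.....*...
...*...*..*.....*...

...*...*..*.....*...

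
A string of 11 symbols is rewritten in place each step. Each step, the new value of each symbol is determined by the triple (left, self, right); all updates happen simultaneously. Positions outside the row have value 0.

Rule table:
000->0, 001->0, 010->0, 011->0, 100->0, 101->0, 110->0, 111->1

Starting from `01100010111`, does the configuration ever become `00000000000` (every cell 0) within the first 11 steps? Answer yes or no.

step 1: 00000000010
step 2: 00000000000
all cells are 0 at step 2

yes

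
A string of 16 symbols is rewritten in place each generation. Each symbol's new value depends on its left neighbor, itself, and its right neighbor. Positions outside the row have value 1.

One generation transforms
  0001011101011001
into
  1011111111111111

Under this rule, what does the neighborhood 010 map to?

1

At position 3 the neighborhood is 010; the next row has 1 there.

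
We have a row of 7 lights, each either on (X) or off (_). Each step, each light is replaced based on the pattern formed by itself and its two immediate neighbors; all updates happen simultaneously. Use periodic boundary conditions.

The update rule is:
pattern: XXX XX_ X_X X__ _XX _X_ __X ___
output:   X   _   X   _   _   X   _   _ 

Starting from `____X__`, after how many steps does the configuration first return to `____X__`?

1

____X__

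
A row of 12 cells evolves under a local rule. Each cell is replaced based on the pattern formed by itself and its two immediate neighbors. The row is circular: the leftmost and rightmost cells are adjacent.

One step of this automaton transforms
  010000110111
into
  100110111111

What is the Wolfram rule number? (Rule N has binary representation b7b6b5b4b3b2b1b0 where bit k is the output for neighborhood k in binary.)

233

position 10: 111 → 1  (bit 7 = 1)
position 7: 110 → 1  (bit 6 = 1)
position 0: 101 → 1  (bit 5 = 1)
position 2: 100 → 0  (bit 4 = 0)
position 6: 011 → 1  (bit 3 = 1)
position 1: 010 → 0  (bit 2 = 0)
position 5: 001 → 0  (bit 1 = 0)
position 3: 000 → 1  (bit 0 = 1)
bits b7..b0 = 11101001 = 233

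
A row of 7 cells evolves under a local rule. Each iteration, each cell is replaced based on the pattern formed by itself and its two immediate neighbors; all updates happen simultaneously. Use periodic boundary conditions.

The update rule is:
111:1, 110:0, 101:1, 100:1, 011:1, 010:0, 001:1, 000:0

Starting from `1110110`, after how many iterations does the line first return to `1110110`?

7

iteration 1: 1101101
iteration 2: 1011011
iteration 3: 0110111
iteration 4: 1101110
iteration 5: 1011101
iteration 6: 0111011
iteration 7: 1110110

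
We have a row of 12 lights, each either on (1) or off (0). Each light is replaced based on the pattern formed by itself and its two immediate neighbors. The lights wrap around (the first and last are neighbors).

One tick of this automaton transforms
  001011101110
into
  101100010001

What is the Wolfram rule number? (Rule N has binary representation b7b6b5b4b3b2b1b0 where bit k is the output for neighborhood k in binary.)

53

position 5: 111 → 0  (bit 7 = 0)
position 6: 110 → 0  (bit 6 = 0)
position 3: 101 → 1  (bit 5 = 1)
position 11: 100 → 1  (bit 4 = 1)
position 4: 011 → 0  (bit 3 = 0)
position 2: 010 → 1  (bit 2 = 1)
position 1: 001 → 0  (bit 1 = 0)
position 0: 000 → 1  (bit 0 = 1)
bits b7..b0 = 00110101 = 53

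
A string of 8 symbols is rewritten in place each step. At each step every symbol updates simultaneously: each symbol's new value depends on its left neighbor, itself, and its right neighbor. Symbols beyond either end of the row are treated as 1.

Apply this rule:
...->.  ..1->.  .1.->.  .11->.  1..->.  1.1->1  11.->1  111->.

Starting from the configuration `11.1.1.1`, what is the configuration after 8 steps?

1.11.1..

step 1: .11.1.1.
step 2: 1.11.1.1
step 3: 11.11.1.
step 4: .11.11.1
step 5: 1.11.11.
step 6: 11.11.11
step 7: .11.11..
step 8: 1.11.1..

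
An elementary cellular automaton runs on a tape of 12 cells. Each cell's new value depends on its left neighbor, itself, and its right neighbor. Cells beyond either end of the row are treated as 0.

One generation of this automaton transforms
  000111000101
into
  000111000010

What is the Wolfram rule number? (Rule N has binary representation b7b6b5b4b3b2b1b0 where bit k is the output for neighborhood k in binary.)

232

position 4: 111 → 1  (bit 7 = 1)
position 5: 110 → 1  (bit 6 = 1)
position 10: 101 → 1  (bit 5 = 1)
position 6: 100 → 0  (bit 4 = 0)
position 3: 011 → 1  (bit 3 = 1)
position 9: 010 → 0  (bit 2 = 0)
position 2: 001 → 0  (bit 1 = 0)
position 0: 000 → 0  (bit 0 = 0)
bits b7..b0 = 11101000 = 232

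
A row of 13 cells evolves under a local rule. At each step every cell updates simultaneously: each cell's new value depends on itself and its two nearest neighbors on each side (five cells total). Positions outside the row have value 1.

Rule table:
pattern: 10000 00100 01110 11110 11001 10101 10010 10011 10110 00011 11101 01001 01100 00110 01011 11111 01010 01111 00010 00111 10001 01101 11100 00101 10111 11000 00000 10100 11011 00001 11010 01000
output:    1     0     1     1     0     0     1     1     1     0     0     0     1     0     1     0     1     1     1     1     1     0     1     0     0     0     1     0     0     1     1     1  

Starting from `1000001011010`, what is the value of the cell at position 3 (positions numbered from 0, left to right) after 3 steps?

0

step 1: 1011110110101
step 2: 0001100101010
step 3: 0100101010101
position 3 holds 0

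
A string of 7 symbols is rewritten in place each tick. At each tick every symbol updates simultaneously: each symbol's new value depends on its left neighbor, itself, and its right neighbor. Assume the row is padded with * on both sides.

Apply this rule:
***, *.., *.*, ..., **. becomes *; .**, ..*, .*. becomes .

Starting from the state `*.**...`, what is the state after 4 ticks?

*****.*

**.***.
***.***
****.**
*****.*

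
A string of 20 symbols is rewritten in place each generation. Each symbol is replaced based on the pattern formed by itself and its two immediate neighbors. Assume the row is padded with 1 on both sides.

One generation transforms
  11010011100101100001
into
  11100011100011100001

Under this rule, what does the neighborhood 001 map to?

At position 5 the neighborhood is 001; the next row has 0 there.

0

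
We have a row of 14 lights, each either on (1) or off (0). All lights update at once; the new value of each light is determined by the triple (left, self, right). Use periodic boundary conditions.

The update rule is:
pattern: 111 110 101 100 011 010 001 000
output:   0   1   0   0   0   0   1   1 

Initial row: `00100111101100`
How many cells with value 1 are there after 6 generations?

5

11001000100101
01010011001000
10000101010011
10111000000100
00001011111001
01110000001010
count of 1: 5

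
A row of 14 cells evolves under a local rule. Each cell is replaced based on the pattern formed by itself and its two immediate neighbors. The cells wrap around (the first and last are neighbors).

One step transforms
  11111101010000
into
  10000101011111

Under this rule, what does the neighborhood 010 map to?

1

At position 7 the neighborhood is 010; the next row has 1 there.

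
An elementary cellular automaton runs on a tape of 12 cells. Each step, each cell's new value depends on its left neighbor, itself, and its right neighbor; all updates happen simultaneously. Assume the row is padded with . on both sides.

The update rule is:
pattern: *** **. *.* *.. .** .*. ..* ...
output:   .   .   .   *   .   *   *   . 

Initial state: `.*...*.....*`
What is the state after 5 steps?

....***...**

***.***...**
.......*.*..
......**.**.
.....*.....*
....***...**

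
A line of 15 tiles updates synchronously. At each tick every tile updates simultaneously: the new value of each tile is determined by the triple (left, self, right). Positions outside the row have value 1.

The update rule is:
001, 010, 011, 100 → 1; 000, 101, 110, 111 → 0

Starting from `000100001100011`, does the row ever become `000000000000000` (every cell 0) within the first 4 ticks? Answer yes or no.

tick 1: 101110011010110
tick 2: 001001110010100
tick 3: 111111001110111
tick 4: 000000111000100
tick 4 is 000000111000100, still not uniform 0

no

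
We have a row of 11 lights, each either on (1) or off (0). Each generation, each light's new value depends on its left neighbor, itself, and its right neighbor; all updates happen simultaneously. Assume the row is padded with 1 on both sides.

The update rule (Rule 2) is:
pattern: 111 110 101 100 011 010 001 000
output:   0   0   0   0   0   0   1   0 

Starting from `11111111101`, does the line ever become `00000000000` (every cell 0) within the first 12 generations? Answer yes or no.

generation 1: 00000000000
all cells are 0 at generation 1

yes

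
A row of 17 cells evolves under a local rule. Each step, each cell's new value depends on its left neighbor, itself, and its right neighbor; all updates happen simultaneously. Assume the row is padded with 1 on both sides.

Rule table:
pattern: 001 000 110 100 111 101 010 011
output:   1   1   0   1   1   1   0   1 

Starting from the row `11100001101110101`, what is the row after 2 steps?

10111110111010111

11011111011101011
10111110111010111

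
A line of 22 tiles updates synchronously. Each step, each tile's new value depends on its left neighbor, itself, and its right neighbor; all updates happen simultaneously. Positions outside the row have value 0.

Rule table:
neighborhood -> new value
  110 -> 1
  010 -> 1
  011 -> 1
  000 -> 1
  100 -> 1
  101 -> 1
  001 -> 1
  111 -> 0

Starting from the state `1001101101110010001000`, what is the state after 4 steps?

1111111111011111111111
1000000001110000000001
1111111111011111111111  (repeats step 1; period 2)
step 4: 1000000001110000000001

1000000001110000000001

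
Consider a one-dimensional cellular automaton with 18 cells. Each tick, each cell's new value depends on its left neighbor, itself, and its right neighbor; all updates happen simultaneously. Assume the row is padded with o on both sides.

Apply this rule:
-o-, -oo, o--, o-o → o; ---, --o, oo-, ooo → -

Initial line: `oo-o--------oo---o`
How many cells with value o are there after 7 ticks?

7

tick 1: --ooo-------o-o--o
tick 2: o-o--o------oooo-o
tick 3: -ooo-oo-----o---oo
tick 4: oo--oo-o----oo--o-
tick 5: --o-o-ooo---o-o-oo
tick 6: o-ooooo--o--ooooo-
tick 7: -oo----o-oo-o----o
count of o: 7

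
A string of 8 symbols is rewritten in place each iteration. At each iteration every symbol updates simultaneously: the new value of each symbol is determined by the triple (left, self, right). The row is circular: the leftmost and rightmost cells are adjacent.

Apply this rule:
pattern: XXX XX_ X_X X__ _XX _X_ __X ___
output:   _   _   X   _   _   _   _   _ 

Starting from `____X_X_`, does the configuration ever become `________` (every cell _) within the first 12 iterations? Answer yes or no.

yes

_____X__
________
all cells are _ at iteration 2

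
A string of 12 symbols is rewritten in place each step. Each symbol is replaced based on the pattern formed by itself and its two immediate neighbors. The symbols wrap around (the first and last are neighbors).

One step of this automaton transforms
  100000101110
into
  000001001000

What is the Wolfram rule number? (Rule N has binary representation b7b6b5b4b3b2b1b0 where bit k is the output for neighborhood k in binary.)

10

position 9: 111 → 0  (bit 7 = 0)
position 10: 110 → 0  (bit 6 = 0)
position 7: 101 → 0  (bit 5 = 0)
position 1: 100 → 0  (bit 4 = 0)
position 8: 011 → 1  (bit 3 = 1)
position 0: 010 → 0  (bit 2 = 0)
position 5: 001 → 1  (bit 1 = 1)
position 2: 000 → 0  (bit 0 = 0)
bits b7..b0 = 00001010 = 10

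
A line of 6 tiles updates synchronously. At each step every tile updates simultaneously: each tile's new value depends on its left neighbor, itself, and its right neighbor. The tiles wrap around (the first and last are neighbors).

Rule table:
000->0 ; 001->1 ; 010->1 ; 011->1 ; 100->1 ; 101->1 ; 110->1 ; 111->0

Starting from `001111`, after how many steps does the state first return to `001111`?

2

step 1: 111001
step 2: 001111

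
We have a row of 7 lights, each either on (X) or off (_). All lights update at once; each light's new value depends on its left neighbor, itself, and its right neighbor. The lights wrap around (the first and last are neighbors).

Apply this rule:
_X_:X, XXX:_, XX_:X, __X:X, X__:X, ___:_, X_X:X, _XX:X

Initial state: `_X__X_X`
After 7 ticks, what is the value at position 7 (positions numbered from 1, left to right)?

_

tick 1: XXXXXXX
tick 2: _______
tick 3: _______  (fixed point — unchanged through tick 7)
position 7 holds _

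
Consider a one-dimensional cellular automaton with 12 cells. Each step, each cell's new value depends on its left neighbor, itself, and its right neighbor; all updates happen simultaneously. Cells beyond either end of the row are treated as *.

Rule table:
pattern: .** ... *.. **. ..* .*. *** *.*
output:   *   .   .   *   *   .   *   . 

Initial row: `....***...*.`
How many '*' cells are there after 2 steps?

step 1: ...****..*..
step 2: ..*****.*..*
count of *: 7

7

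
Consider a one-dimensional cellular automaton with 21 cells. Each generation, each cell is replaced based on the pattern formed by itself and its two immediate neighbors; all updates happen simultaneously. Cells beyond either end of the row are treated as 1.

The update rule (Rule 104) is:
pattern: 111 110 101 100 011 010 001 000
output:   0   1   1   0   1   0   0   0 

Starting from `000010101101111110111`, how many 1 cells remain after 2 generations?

5

000001011111000011100
000000110001000010100
count of 1: 5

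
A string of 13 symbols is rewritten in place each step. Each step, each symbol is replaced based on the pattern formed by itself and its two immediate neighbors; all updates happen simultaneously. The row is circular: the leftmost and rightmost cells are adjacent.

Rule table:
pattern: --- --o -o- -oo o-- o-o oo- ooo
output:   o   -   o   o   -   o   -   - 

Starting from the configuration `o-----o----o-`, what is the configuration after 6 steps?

------------o

step 1: o-ooo-o-oo-oo
step 2: -oo--oooo-oo-
step 3: -o---o---oo--
step 4: -o-o-o-o-o--o
step 5: oooooooooo--o
step 6: ------------o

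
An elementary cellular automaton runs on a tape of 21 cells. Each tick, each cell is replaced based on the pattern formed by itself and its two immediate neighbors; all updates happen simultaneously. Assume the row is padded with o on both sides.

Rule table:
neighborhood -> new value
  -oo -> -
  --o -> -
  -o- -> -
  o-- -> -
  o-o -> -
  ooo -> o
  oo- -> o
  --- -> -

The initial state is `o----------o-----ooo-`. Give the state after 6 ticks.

tick 1: o-----------------oo-
tick 2: o------------------o-
tick 3: o--------------------
tick 4: o--------------------  (fixed point — unchanged through tick 6)

o--------------------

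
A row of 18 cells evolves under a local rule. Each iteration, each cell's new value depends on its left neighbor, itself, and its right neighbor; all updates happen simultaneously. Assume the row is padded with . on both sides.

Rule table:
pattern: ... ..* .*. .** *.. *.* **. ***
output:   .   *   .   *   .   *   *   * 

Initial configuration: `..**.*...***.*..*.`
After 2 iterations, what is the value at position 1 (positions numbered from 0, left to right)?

iteration 1: .****...*****..*..
iteration 2: *****..******.*...
position 1 holds *

*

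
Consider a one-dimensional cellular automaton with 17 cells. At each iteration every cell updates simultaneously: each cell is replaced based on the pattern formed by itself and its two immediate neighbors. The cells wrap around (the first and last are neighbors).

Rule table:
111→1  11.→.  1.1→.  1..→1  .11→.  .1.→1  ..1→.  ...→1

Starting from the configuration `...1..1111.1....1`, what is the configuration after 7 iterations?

11.11..11..1111.1
1....1...1..11...
1111.111.11...11.
.11...1....11....
...11.1111...1111
11.....11.11..11.
..1111......1....

..1111......1....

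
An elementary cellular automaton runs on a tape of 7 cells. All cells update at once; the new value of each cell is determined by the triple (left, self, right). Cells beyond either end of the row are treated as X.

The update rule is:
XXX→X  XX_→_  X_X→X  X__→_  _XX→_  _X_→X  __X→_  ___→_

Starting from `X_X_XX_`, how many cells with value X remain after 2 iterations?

2

_XXX__X
X_X____
count of X: 2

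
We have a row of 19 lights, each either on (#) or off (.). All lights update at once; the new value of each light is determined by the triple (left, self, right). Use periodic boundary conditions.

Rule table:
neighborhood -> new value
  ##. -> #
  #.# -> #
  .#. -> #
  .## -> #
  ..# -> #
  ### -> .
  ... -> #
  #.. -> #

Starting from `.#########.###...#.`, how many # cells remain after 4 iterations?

12

iteration 1: ##.......###.######
iteration 2: .#########.###.....
iteration 3: ##.......###.######  (repeats iteration 1; period 2)
iteration 4: .#########.###.....
count of #: 12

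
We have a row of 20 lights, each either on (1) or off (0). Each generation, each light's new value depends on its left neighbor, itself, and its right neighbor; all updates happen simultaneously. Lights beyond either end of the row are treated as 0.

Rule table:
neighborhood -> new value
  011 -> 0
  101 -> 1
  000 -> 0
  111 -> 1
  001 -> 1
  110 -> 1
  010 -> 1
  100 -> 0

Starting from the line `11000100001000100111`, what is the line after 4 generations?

10111110111111101111

generation 1: 01001100011001101011
generation 2: 11010100101010111101
generation 3: 01111101111111011111
generation 4: 10111110111111101111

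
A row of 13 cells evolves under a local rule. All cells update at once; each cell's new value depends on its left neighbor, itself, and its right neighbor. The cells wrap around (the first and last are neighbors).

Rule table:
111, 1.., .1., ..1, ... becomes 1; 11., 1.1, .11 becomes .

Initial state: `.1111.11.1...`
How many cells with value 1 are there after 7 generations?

5

1.11.....1111
....11111.111
1111.111...1.
.11...1.1111.
1..1111..11.1
.11.11.11....
1........1111
count of 1: 5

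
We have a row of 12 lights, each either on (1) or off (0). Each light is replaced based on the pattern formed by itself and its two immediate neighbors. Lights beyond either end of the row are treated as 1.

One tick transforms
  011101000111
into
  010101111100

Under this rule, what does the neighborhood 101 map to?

At position 0 the neighborhood is 101; the next row has 0 there.

0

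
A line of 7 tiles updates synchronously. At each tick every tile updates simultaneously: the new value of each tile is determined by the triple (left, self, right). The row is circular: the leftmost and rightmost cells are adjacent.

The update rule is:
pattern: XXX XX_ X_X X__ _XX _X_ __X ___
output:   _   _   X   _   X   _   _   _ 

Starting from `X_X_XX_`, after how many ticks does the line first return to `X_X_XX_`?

_X_XX_X
X_XX_X_
_XX_X_X
XX_X_X_
X_X_X_X
_X_X_XX
X_X_XX_

7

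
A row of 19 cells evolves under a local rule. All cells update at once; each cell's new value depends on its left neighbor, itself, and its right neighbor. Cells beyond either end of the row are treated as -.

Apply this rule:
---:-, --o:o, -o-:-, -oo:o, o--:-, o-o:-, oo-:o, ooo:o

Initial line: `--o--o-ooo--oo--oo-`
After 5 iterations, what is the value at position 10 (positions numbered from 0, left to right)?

-

-o--o--ooo-ooo-ooo-
o--o--oooo-ooo-ooo-
--o--ooooo-ooo-ooo-
-o--oooooo-ooo-ooo-
o--ooooooo-ooo-ooo-
position 10 holds -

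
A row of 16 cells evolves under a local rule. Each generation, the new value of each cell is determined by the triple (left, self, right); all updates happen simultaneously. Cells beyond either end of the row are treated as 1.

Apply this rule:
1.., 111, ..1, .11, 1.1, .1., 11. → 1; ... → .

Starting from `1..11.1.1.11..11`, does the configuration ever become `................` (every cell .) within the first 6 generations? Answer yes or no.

no

1111111111111111
1111111111111111  (fixed point — unchanged through generation 6)
generation 6 is 1111111111111111, still not uniform .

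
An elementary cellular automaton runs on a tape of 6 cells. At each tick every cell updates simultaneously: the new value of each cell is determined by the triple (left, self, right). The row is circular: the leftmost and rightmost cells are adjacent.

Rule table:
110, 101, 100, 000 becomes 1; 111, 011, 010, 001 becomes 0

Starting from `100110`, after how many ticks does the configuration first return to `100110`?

6

010011
101001
110100
011010
001101
100110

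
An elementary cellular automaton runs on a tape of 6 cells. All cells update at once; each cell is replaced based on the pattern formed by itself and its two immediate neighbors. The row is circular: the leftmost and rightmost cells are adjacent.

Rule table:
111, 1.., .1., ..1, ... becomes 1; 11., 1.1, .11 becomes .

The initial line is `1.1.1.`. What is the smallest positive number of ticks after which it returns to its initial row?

1.1.1.

1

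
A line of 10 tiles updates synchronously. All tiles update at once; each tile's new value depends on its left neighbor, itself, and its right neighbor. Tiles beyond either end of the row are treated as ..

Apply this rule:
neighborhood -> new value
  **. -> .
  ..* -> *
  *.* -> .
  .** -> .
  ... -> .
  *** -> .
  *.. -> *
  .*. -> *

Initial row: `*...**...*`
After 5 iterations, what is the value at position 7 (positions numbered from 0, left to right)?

**.*..*.**
...****...
..*....*..
.***..***.
*...**...*
position 7 holds .

.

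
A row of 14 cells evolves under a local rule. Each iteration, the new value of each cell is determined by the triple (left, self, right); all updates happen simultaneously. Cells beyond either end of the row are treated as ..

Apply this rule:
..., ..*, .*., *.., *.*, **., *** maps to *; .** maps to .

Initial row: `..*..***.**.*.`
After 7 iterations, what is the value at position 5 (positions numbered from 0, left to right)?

*****.***.****
.*****.***.***
*.*****.***.**
**.*****.***.*
.**.*****.****
*.**.*****.***
**.**.*****.**
position 5 holds .

.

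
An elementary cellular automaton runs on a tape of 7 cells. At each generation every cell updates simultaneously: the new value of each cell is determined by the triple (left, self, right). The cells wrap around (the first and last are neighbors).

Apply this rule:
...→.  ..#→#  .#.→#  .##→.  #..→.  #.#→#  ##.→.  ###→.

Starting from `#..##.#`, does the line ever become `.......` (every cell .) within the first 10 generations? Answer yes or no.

no

generation 1: ..#..#.
generation 2: .##.##.
generation 3: #..#...
generation 4: #.##..#
generation 5: .#...#.
generation 6: ##..##.
generation 7: ...#..#
generation 8: ..##.##
generation 9: .#..#..
generation 10: ##.##..
generation 10 is ##.##.., still not uniform .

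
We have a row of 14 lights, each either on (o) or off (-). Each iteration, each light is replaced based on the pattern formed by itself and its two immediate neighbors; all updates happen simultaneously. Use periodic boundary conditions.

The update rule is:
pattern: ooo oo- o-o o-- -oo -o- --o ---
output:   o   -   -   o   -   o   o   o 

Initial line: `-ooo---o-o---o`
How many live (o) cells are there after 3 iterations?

7

--o-oooo-ooooo
ooo--oo---ooo-
-o-oo--ooo-o--
count of o: 7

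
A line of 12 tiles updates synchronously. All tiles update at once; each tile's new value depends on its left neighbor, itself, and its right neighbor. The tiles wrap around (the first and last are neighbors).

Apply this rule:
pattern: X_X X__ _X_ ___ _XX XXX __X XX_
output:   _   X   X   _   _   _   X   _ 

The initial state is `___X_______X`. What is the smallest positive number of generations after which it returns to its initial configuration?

4

X_XXX_____XX
_____X___X__
____XXX_XXX_
___X_______X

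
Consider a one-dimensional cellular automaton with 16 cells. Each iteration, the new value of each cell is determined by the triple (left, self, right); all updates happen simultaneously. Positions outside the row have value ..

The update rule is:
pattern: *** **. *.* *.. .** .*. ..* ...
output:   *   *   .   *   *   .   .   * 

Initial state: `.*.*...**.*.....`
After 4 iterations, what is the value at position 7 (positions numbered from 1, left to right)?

.

....**.**..*****
***.**.***.*****
***.**.***.*****  (fixed point — unchanged through iteration 4)
position 7 holds .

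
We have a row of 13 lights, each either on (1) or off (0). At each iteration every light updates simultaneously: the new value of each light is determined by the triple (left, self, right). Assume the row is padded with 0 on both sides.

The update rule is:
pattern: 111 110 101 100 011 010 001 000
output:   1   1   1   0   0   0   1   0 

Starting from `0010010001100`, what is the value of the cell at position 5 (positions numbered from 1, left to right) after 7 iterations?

1

0100100010100
1001000101000
0010001010000
0100010100000
1000101000000
0001010000000
0010100000000
position 5 holds 1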